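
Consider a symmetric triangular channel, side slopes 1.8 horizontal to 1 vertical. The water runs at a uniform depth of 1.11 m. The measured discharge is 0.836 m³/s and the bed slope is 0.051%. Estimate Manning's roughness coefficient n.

n = 0.037

For a triangular section with side slope z = 1.8: A = zy² = 1.8×1.11² = 2.218 m²; P = 2y√(1+z²) = 2×1.11×2.059 = 4.571 m.
Hydraulic radius R = A/P = 2.218/4.571 = 0.4852 m.
Rearranging Manning's equation: n = (1/Q) A R^(2/3) S^(1/2) = (1/0.836) × 2.218 × 0.4852^(2/3) × √0.00051 = 0.037.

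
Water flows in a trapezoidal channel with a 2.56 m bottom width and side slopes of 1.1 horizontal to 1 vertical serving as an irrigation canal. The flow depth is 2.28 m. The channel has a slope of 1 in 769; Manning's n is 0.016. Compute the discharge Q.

Q = 30 m³/s

With bottom width b = 2.56 m and side slope z = 1.1: A = (b + zy)y = (2.56 + 1.1×2.28)×2.28 = 11.56 m²; P = b + 2y√(1+z²) = 2.56 + 2×2.28×1.487 = 9.339 m.
Hydraulic radius R = A/P = 11.56/9.339 = 1.237 m.
Manning's equation: Q = (1/n) A R^(2/3) S^(1/2) = (1/0.016) × 11.56 × 1.237^(2/3) × 0.0013^(1/2) = 30 m³/s.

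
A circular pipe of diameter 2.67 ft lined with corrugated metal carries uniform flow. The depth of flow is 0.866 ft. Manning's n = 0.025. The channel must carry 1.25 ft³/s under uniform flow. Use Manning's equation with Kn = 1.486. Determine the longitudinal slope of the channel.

For a circular section of diameter D = 2.67 ft at depth y = 0.866 ft, the central angle is θ = 2 arccos(1 − 2y/D) = 2.424 rad. Then A = (D²/8)(θ − sin θ) = 1.574 ft² and P = Dθ/2 = 3.236 ft.
Hydraulic radius R = A/P = 1.574/3.236 = 0.4863 ft.
From Manning's equation, S = [nQ / (1.486 A R^(2/3))]² = [0.025 × 1.25 / (1.486 × 1.574 × 0.4863^(2/3))]² = 0.000467.

S = 0.000467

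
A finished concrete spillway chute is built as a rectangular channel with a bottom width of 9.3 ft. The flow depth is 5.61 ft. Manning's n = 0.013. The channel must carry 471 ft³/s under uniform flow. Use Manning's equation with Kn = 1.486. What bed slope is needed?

Flow area A = b·y = 9.3 × 5.61 = 52.17 ft². Wetted perimeter P = b + 2y = 9.3 + 2×5.61 = 20.52 ft.
Hydraulic radius R = A/P = 52.17/20.52 = 2.543 ft.
From Manning's equation, S = [nQ / (1.486 A R^(2/3))]² = [0.013 × 471 / (1.486 × 52.17 × 2.543^(2/3))]² = 0.0018.

S = 0.0018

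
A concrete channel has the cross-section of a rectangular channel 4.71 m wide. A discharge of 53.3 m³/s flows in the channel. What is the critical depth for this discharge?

For a rectangular channel, critical depth y_c = (q²/g)^(1/3) where q = Q/b = 53.3/4.71 = 11.32 m²/s.
So y_c = (11.32²/9.81)^(1/3) = 2.35 m.

y_c = 2.35 m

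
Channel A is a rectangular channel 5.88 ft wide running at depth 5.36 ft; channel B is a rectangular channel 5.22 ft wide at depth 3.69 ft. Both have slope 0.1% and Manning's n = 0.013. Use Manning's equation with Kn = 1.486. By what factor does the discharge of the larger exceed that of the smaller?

Channel A: Flow area A = b·y = 5.88 × 5.36 = 31.52 ft². Wetted perimeter P = b + 2y = 5.88 + 2×5.36 = 16.6 ft. Hydraulic radius R = A/P = 31.52/16.6 = 1.899 ft. Q_A = (1.486/0.013)·31.52·1.899^(2/3)·√0.001 = 174.7 ft³/s.
Channel B: Flow area A = b·y = 5.22 × 3.69 = 19.26 ft². Wetted perimeter P = b + 2y = 5.22 + 2×3.69 = 12.6 ft. Hydraulic radius R = A/P = 19.26/12.6 = 1.529 ft. Q_B = (1.486/0.013)·19.26·1.529^(2/3)·√0.001 = 92.4 ft³/s.
The larger discharge is 174.7 ft³/s and the smaller is 92.4 ft³/s; the ratio is 1.89.

1.89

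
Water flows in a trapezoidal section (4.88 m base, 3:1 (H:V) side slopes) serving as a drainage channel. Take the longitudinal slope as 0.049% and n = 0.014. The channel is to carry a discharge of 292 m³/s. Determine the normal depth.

Manning's equation rearranged: A R^(2/3) = nQ / (1·√S) = 0.014 × 292 / (√0.00049) = 184.7.
Try y = 5.97 m: A R^(2/3) = 294.9 — high.
Try y = 4.4 m: A R^(2/3) = 143.9 — low.
Try y = 4.9 m: A R^(2/3) = 184.9 — ≈ 184.7.

y_n = 4.9 m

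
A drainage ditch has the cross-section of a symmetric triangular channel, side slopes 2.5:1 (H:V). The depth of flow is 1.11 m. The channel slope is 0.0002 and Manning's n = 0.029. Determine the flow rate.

Q = 0.965 m³/s

For a triangular section with side slope z = 2.5: A = zy² = 2.5×1.11² = 3.08 m²; P = 2y√(1+z²) = 2×1.11×2.693 = 5.978 m.
Hydraulic radius R = A/P = 3.08/5.978 = 0.5153 m.
Manning's equation: Q = (1/n) A R^(2/3) S^(1/2) = (1/0.029) × 3.08 × 0.5153^(2/3) × 0.0002^(1/2) = 0.965 m³/s.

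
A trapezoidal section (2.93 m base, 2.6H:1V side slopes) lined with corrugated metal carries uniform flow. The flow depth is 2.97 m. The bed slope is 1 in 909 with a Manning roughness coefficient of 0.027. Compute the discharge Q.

With bottom width b = 2.93 m and side slope z = 2.6: A = (b + zy)y = (2.93 + 2.6×2.97)×2.97 = 31.64 m²; P = b + 2y√(1+z²) = 2.93 + 2×2.97×2.786 = 19.48 m.
Hydraulic radius R = A/P = 31.64/19.48 = 1.624 m.
Manning's equation: Q = (1/n) A R^(2/3) S^(1/2) = (1/0.027) × 31.64 × 1.624^(2/3) × 0.0011^(1/2) = 53.7 m³/s.

Q = 53.7 m³/s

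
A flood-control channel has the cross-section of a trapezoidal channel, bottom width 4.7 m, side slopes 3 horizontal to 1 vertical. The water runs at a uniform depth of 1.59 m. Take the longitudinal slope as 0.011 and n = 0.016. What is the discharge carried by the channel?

Q = 100 m³/s

With bottom width b = 4.7 m and side slope z = 3: A = (b + zy)y = (4.7 + 3×1.59)×1.59 = 15.06 m²; P = b + 2y√(1+z²) = 4.7 + 2×1.59×3.162 = 14.76 m.
Hydraulic radius R = A/P = 15.06/14.76 = 1.02 m.
Manning's equation: Q = (1/n) A R^(2/3) S^(1/2) = (1/0.016) × 15.06 × 1.02^(2/3) × 0.011^(1/2) = 100 m³/s.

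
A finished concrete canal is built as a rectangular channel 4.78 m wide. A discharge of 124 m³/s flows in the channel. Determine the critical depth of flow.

For a rectangular channel, critical depth y_c = (q²/g)^(1/3) where q = Q/b = 124/4.78 = 25.94 m²/s.
So y_c = (25.94²/9.81)^(1/3) = 4.09 m.

y_c = 4.09 m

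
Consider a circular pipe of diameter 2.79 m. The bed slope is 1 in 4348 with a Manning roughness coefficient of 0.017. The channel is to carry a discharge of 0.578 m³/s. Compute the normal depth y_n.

Manning's equation rearranged: A R^(2/3) = nQ / (1·√S) = 0.017 × 0.578 / (√0.00023) = 0.6479.
At y = 0.576 m: A R^(2/3) = 0.449 — short.
At y = 0.692 m: A R^(2/3) = 0.6484 — close enough.

y_n = 0.692 m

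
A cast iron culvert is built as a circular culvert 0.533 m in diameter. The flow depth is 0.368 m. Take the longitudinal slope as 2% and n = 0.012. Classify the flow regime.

For a circular section of diameter D = 0.533 m at depth y = 0.368 m, the central angle is θ = 2 arccos(1 − 2y/D) = 3.923 rad. Then A = (D²/8)(θ − sin θ) = 0.1643 m² and P = Dθ/2 = 1.045 m.
Hydraulic radius R = A/P = 0.1643/1.045 = 0.1572 m.
V = (1/n) R^(2/3) √S = (1/0.012) × 0.1572^(2/3) × √0.02 = 3.432 m/s. Hydraulic depth D_h = A/T = 0.1643/0.4928 = 0.3334 m.
Froude number Fr = V/√(g·D_h) = 3.432/√(9.81×0.3334) = 1.9, which is greater than 1, so the flow is supercritical.

supercritical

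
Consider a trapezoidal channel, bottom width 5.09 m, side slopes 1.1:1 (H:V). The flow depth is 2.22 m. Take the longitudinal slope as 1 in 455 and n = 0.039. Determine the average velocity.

With bottom width b = 5.09 m and side slope z = 1.1: A = (b + zy)y = (5.09 + 1.1×2.22)×2.22 = 16.72 m²; P = b + 2y√(1+z²) = 5.09 + 2×2.22×1.487 = 11.69 m.
Hydraulic radius R = A/P = 16.72/11.69 = 1.43 m.
From Manning's equation, V = (1/n) R^(2/3) S^(1/2) = (1/0.039) × 1.43^(2/3) × 0.002198^(1/2) = 1.53 m/s.

V = 1.53 m/s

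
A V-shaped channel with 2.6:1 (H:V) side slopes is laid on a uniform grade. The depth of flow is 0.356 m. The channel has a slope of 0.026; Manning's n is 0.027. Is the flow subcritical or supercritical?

For a triangular section with side slope z = 2.6: A = zy² = 2.6×0.356² = 0.3295 m²; P = 2y√(1+z²) = 2×0.356×2.786 = 1.983 m.
Hydraulic radius R = A/P = 0.3295/1.983 = 0.1661 m.
V = (1/n) R^(2/3) √S = (1/0.027) × 0.1661^(2/3) × √0.026 = 1.805 m/s. Hydraulic depth D_h = A/T = 0.3295/1.851 = 0.178 m.
Froude number Fr = V/√(g·D_h) = 1.805/√(9.81×0.178) = 1.37, which is greater than 1, so the flow is supercritical.

supercritical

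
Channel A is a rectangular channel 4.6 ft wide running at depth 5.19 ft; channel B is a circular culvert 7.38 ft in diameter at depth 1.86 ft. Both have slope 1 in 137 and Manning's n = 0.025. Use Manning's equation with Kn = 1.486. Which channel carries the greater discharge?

Channel A: Flow area A = b·y = 4.6 × 5.19 = 23.87 ft². Wetted perimeter P = b + 2y = 4.6 + 2×5.19 = 14.98 ft. Hydraulic radius R = A/P = 23.87/14.98 = 1.594 ft. Q_A = (1.486/0.025)·23.87·1.594^(2/3)·√0.007299 = 165.4 ft³/s.
Channel B: For a circular section of diameter D = 7.38 ft at depth y = 1.86 ft, the central angle is θ = 2 arccos(1 − 2y/D) = 2.104 rad. Then A = (D²/8)(θ − sin θ) = 8.459 ft² and P = Dθ/2 = 7.763 ft. Hydraulic radius R = A/P = 8.459/7.763 = 1.09 ft. Q_B = (1.486/0.025)·8.459·1.09^(2/3)·√0.007299 = 45.49 ft³/s.
Q_A = 165.4 ft³/s vs Q_B = 45.49 ft³/s, so channel A carries more.

channel A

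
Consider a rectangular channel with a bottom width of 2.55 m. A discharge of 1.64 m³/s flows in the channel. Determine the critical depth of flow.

For a rectangular channel, critical depth y_c = (q²/g)^(1/3) where q = Q/b = 1.64/2.55 = 0.6431 m²/s.
So y_c = (0.6431²/9.81)^(1/3) = 0.348 m.

y_c = 0.348 m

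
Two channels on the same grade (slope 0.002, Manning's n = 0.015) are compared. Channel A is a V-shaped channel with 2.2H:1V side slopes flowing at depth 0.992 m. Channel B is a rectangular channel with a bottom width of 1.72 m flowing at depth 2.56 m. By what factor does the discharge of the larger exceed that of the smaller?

Channel A: For a triangular section with side slope z = 2.2: A = zy² = 2.2×0.992² = 2.165 m²; P = 2y√(1+z²) = 2×0.992×2.417 = 4.795 m. Hydraulic radius R = A/P = 2.165/4.795 = 0.4515 m. Q_A = (1/0.015)·2.165·0.4515^(2/3)·√0.002 = 3.799 m³/s.
Channel B: Flow area A = b·y = 1.72 × 2.56 = 4.403 m². Wetted perimeter P = b + 2y = 1.72 + 2×2.56 = 6.84 m. Hydraulic radius R = A/P = 4.403/6.84 = 0.6437 m. Q_B = (1/0.015)·4.403·0.6437^(2/3)·√0.002 = 9.787 m³/s.
The larger discharge is 9.787 m³/s and the smaller is 3.799 m³/s; the ratio is 2.58.

2.58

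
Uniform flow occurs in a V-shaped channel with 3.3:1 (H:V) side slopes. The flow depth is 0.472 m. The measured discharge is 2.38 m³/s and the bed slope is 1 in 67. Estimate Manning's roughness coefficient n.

n = 0.014

For a triangular section with side slope z = 3.3: A = zy² = 3.3×0.472² = 0.7352 m²; P = 2y√(1+z²) = 2×0.472×3.448 = 3.255 m.
Hydraulic radius R = A/P = 0.7352/3.255 = 0.2259 m.
Rearranging Manning's equation: n = (1/Q) A R^(2/3) S^(1/2) = (1/2.38) × 0.7352 × 0.2259^(2/3) × √0.01493 = 0.014.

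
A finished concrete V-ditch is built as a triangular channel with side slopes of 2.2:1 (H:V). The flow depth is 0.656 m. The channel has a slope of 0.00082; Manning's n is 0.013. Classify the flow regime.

subcritical

For a triangular section with side slope z = 2.2: A = zy² = 2.2×0.656² = 0.9467 m²; P = 2y√(1+z²) = 2×0.656×2.417 = 3.171 m.
Hydraulic radius R = A/P = 0.9467/3.171 = 0.2986 m.
V = (1/n) R^(2/3) √S = (1/0.013) × 0.2986^(2/3) × √0.00082 = 0.9841 m/s. Hydraulic depth D_h = A/T = 0.9467/2.886 = 0.328 m.
Froude number Fr = V/√(g·D_h) = 0.9841/√(9.81×0.328) = 0.549, which is less than 1, so the flow is subcritical.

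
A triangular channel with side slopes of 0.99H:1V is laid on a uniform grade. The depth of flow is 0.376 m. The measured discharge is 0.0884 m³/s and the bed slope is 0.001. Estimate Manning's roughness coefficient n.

n = 0.013

For a triangular section with side slope z = 0.99: A = zy² = 0.99×0.376² = 0.14 m²; P = 2y√(1+z²) = 2×0.376×1.407 = 1.058 m.
Hydraulic radius R = A/P = 0.14/1.058 = 0.1323 m.
Rearranging Manning's equation: n = (1/Q) A R^(2/3) S^(1/2) = (1/0.0884) × 0.14 × 0.1323^(2/3) × √0.001 = 0.013.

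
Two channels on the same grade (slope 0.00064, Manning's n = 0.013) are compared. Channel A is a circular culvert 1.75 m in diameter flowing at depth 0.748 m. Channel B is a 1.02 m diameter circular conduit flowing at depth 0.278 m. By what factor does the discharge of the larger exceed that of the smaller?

9.87

Channel A: For a circular section of diameter D = 1.75 m at depth y = 0.748 m, the central angle is θ = 2 arccos(1 − 2y/D) = 2.85 rad. Then A = (D²/8)(θ − sin θ) = 0.9812 m² and P = Dθ/2 = 2.494 m. Hydraulic radius R = A/P = 0.9812/2.494 = 0.3934 m. Q_A = (1/0.013)·0.9812·0.3934^(2/3)·√0.00064 = 1.025 m³/s.
Channel B: For a circular section of diameter D = 1.02 m at depth y = 0.278 m, the central angle is θ = 2 arccos(1 − 2y/D) = 2.197 rad. Then A = (D²/8)(θ − sin θ) = 0.1804 m² and P = Dθ/2 = 1.121 m. Hydraulic radius R = A/P = 0.1804/1.121 = 0.161 m. Q_B = (1/0.013)·0.1804·0.161^(2/3)·√0.00064 = 0.1039 m³/s.
The larger discharge is 1.025 m³/s and the smaller is 0.1039 m³/s; the ratio is 9.87.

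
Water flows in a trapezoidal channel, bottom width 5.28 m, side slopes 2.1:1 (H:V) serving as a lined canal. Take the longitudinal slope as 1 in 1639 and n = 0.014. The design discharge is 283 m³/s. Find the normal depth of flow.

y_n = 5.07 m

Manning's equation rearranged: A R^(2/3) = nQ / (1·√S) = 0.014 × 283 / (√0.0006101) = 160.4.
Try y = 3.98 m: A R^(2/3) = 94.06 — too small.
Try y = 6.12 m: A R^(2/3) = 245.4 — too large.
Try y = 5.07 m: A R^(2/3) = 160.3 — close enough.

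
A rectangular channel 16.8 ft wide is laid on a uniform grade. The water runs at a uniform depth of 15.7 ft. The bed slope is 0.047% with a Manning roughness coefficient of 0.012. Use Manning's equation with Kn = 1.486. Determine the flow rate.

Q = 2200 ft³/s

Flow area A = b·y = 16.8 × 15.7 = 263.8 ft². Wetted perimeter P = b + 2y = 16.8 + 2×15.7 = 48.2 ft.
Hydraulic radius R = A/P = 263.8/48.2 = 5.472 ft.
Manning's equation: Q = (1.486/n) A R^(2/3) S^(1/2) = (1.486/0.012) × 263.8 × 5.472^(2/3) × 0.00047^(1/2) = 2200 ft³/s.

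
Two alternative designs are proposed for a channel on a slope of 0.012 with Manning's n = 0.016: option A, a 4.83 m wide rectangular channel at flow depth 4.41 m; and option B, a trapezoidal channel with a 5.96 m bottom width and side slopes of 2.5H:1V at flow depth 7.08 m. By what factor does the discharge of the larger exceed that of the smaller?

14.2

Channel A: Flow area A = b·y = 4.83 × 4.41 = 21.3 m². Wetted perimeter P = b + 2y = 4.83 + 2×4.41 = 13.65 m. Hydraulic radius R = A/P = 21.3/13.65 = 1.56 m. Q_A = (1/0.016)·21.3·1.56^(2/3)·√0.012 = 196.2 m³/s.
Channel B: With bottom width b = 5.96 m and side slope z = 2.5: A = (b + zy)y = (5.96 + 2.5×7.08)×7.08 = 167.5 m²; P = b + 2y√(1+z²) = 5.96 + 2×7.08×2.693 = 44.09 m. Hydraulic radius R = A/P = 167.5/44.09 = 3.8 m. Q_B = (1/0.016)·167.5·3.8^(2/3)·√0.012 = 2793 m³/s.
The larger discharge is 2793 m³/s and the smaller is 196.2 m³/s; the ratio is 14.2.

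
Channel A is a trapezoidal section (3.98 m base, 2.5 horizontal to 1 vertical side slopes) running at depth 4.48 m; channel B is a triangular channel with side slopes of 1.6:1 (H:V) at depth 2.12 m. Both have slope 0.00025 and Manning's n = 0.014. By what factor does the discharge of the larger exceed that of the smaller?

Channel A: With bottom width b = 3.98 m and side slope z = 2.5: A = (b + zy)y = (3.98 + 2.5×4.48)×4.48 = 68.01 m²; P = b + 2y√(1+z²) = 3.98 + 2×4.48×2.693 = 28.11 m. Hydraulic radius R = A/P = 68.01/28.11 = 2.42 m. Q_A = (1/0.014)·68.01·2.42^(2/3)·√0.00025 = 138.4 m³/s.
Channel B: For a triangular section with side slope z = 1.6: A = zy² = 1.6×2.12² = 7.191 m²; P = 2y√(1+z²) = 2×2.12×1.887 = 8 m. Hydraulic radius R = A/P = 7.191/8 = 0.8989 m. Q_B = (1/0.014)·7.191·0.8989^(2/3)·√0.00025 = 7.564 m³/s.
The larger discharge is 138.4 m³/s and the smaller is 7.564 m³/s; the ratio is 18.3.

18.3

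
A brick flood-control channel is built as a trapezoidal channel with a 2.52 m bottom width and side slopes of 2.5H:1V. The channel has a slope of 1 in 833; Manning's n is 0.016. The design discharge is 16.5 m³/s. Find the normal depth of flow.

y_n = 1.41 m

Manning's equation rearranged: A R^(2/3) = nQ / (1·√S) = 0.016 × 16.5 / (√0.0012) = 7.619.
Try y = 1.62 m: A R^(2/3) = 10.26 — too large.
Try y = 1.14 m: A R^(2/3) = 4.858 — too small.
Try y = 1.41 m: A R^(2/3) = 7.605 — ≈ 7.619.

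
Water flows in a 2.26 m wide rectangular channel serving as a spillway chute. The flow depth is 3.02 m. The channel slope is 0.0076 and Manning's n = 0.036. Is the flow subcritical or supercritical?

Flow area A = b·y = 2.26 × 3.02 = 6.825 m². Wetted perimeter P = b + 2y = 2.26 + 2×3.02 = 8.3 m.
Hydraulic radius R = A/P = 6.825/8.3 = 0.8223 m.
V = (1/n) R^(2/3) √S = (1/0.036) × 0.8223^(2/3) × √0.0076 = 2.126 m/s. Hydraulic depth D_h = A/T = 6.825/2.26 = 3.02 m.
Froude number Fr = V/√(g·D_h) = 2.126/√(9.81×3.02) = 0.391, which is less than 1, so the flow is subcritical.

subcritical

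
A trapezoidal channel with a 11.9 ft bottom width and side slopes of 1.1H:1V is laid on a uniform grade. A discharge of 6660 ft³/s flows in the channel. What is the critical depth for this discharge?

y_c = 14.2 ft

At critical depth, Q² T / (g A³) = 1, i.e. A³/T = Q²/g = 6660²/32.2 = 1378000.
Try y = 12.5 ft: A³/T = 836600 — low.
Try y = 16.7 ft: A³/T = 2656000 — high.
Try y = 14.2 ft: A³/T = 1383000 — ≈ 1378000.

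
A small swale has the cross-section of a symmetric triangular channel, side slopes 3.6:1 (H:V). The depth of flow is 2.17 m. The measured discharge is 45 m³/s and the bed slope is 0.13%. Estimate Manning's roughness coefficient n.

For a triangular section with side slope z = 3.6: A = zy² = 3.6×2.17² = 16.95 m²; P = 2y√(1+z²) = 2×2.17×3.736 = 16.22 m.
Hydraulic radius R = A/P = 16.95/16.22 = 1.045 m.
Rearranging Manning's equation: n = (1/Q) A R^(2/3) S^(1/2) = (1/45) × 16.95 × 1.045^(2/3) × √0.0013 = 0.014.

n = 0.014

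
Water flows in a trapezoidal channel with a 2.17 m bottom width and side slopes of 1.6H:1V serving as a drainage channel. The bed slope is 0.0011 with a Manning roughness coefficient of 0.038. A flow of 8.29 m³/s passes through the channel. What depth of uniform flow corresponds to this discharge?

y_n = 1.83 m

Manning's equation rearranged: A R^(2/3) = nQ / (1·√S) = 0.038 × 8.29 / (√0.0011) = 9.498.
Try y = 2.06 m: A R^(2/3) = 12.23 — too large.
Try y = 1.83 m: A R^(2/3) = 9.502 — ≈ 9.498.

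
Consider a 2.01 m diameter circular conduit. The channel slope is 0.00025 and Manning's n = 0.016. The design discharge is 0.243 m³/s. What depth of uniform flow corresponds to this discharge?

y_n = 0.475 m

Manning's equation rearranged: A R^(2/3) = nQ / (1·√S) = 0.016 × 0.243 / (√0.00025) = 0.2459.
Trying y = 0.517 m: A R^(2/3) = 0.2906 — high.
Trying y = 0.397 m: A R^(2/3) = 0.1712 — low.
Trying y = 0.475 m: A R^(2/3) = 0.2456 — matches.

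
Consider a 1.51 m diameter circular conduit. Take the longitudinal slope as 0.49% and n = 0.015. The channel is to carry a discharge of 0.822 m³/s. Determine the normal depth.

y_n = 0.444 m

Manning's equation rearranged: A R^(2/3) = nQ / (1·√S) = 0.015 × 0.822 / (√0.0049) = 0.1761.
Trying y = 0.487 m: A R^(2/3) = 0.2106 — too large.
Trying y = 0.444 m: A R^(2/3) = 0.1762 — close enough.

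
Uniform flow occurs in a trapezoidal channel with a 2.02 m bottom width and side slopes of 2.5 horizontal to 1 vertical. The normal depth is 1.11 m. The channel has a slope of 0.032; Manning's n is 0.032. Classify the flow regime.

supercritical

With bottom width b = 2.02 m and side slope z = 2.5: A = (b + zy)y = (2.02 + 2.5×1.11)×1.11 = 5.322 m²; P = b + 2y√(1+z²) = 2.02 + 2×1.11×2.693 = 7.998 m.
Hydraulic radius R = A/P = 5.322/7.998 = 0.6655 m.
V = (1/n) R^(2/3) √S = (1/0.032) × 0.6655^(2/3) × √0.032 = 4.261 m/s. Hydraulic depth D_h = A/T = 5.322/7.57 = 0.7031 m.
Froude number Fr = V/√(g·D_h) = 4.261/√(9.81×0.7031) = 1.62, which is greater than 1, so the flow is supercritical.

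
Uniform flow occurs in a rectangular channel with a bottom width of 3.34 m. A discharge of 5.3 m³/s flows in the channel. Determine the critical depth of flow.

y_c = 0.636 m

For a rectangular channel, critical depth y_c = (q²/g)^(1/3) where q = Q/b = 5.3/3.34 = 1.587 m²/s.
So y_c = (1.587²/9.81)^(1/3) = 0.636 m.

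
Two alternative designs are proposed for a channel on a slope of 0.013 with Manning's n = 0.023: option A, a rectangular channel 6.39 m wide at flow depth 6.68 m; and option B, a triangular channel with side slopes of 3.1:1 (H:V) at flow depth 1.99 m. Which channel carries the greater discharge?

Channel A: Flow area A = b·y = 6.39 × 6.68 = 42.69 m². Wetted perimeter P = b + 2y = 6.39 + 2×6.68 = 19.75 m. Hydraulic radius R = A/P = 42.69/19.75 = 2.161 m. Q_A = (1/0.023)·42.69·2.161^(2/3)·√0.013 = 353.7 m³/s.
Channel B: For a triangular section with side slope z = 3.1: A = zy² = 3.1×1.99² = 12.28 m²; P = 2y√(1+z²) = 2×1.99×3.257 = 12.96 m. Hydraulic radius R = A/P = 12.28/12.96 = 0.947 m. Q_B = (1/0.023)·12.28·0.947^(2/3)·√0.013 = 58.69 m³/s.
Q_A = 353.7 m³/s vs Q_B = 58.69 m³/s, so channel A carries more.

channel A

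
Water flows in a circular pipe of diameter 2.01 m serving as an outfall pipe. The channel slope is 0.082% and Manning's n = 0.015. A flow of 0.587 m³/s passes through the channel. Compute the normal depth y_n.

y_n = 0.532 m

Manning's equation rearranged: A R^(2/3) = nQ / (1·√S) = 0.015 × 0.587 / (√0.00082) = 0.3075.
Trying y = 0.623 m: A R^(2/3) = 0.4183 — too large.
Trying y = 0.532 m: A R^(2/3) = 0.3075 — ≈ 0.3075.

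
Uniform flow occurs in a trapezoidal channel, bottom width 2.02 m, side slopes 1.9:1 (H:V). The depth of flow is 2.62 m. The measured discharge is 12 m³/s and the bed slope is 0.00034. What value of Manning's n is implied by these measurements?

With bottom width b = 2.02 m and side slope z = 1.9: A = (b + zy)y = (2.02 + 1.9×2.62)×2.62 = 18.33 m²; P = b + 2y√(1+z²) = 2.02 + 2×2.62×2.147 = 13.27 m.
Hydraulic radius R = A/P = 18.33/13.27 = 1.382 m.
Rearranging Manning's equation: n = (1/Q) A R^(2/3) S^(1/2) = (1/12) × 18.33 × 1.382^(2/3) × √0.00034 = 0.0349.

n = 0.0349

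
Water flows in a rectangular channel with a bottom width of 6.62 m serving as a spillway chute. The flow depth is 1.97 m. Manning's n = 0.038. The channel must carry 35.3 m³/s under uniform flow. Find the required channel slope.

S = 0.00798

Flow area A = b·y = 6.62 × 1.97 = 13.04 m². Wetted perimeter P = b + 2y = 6.62 + 2×1.97 = 10.56 m.
Hydraulic radius R = A/P = 13.04/10.56 = 1.235 m.
From Manning's equation, S = [nQ / (1 A R^(2/3))]² = [0.038 × 35.3 / (1 × 13.04 × 1.235^(2/3))]² = 0.00798.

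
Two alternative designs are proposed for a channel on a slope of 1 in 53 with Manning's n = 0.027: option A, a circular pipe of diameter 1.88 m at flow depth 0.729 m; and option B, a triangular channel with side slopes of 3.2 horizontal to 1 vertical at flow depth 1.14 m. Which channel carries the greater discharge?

channel B

Channel A: For a circular section of diameter D = 1.88 m at depth y = 0.729 m, the central angle is θ = 2 arccos(1 − 2y/D) = 2.689 rad. Then A = (D²/8)(θ − sin θ) = 0.9946 m² and P = Dθ/2 = 2.527 m. Hydraulic radius R = A/P = 0.9946/2.527 = 0.3935 m. Q_A = (1/0.027)·0.9946·0.3935^(2/3)·√0.01887 = 2.717 m³/s.
Channel B: For a triangular section with side slope z = 3.2: A = zy² = 3.2×1.14² = 4.159 m²; P = 2y√(1+z²) = 2×1.14×3.353 = 7.644 m. Hydraulic radius R = A/P = 4.159/7.644 = 0.5441 m. Q_B = (1/0.027)·4.159·0.5441^(2/3)·√0.01887 = 14.1 m³/s.
Q_A = 2.717 m³/s vs Q_B = 14.1 m³/s, so channel B carries more.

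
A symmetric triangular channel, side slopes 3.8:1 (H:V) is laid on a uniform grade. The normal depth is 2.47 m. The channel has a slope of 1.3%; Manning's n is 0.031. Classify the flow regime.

supercritical

For a triangular section with side slope z = 3.8: A = zy² = 3.8×2.47² = 23.18 m²; P = 2y√(1+z²) = 2×2.47×3.929 = 19.41 m.
Hydraulic radius R = A/P = 23.18/19.41 = 1.194 m.
V = (1/n) R^(2/3) √S = (1/0.031) × 1.194^(2/3) × √0.013 = 4.14 m/s. Hydraulic depth D_h = A/T = 23.18/18.77 = 1.235 m.
Froude number Fr = V/√(g·D_h) = 4.14/√(9.81×1.235) = 1.19, which is greater than 1, so the flow is supercritical.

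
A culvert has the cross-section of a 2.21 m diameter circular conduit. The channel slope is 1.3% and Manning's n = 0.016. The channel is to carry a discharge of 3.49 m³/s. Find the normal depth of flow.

y_n = 0.652 m

Manning's equation rearranged: A R^(2/3) = nQ / (1·√S) = 0.016 × 3.49 / (√0.013) = 0.4897.
At y = 0.767 m: A R^(2/3) = 0.6684 — high.
At y = 0.544 m: A R^(2/3) = 0.3431 — low.
At y = 0.652 m: A R^(2/3) = 0.4897 — close enough.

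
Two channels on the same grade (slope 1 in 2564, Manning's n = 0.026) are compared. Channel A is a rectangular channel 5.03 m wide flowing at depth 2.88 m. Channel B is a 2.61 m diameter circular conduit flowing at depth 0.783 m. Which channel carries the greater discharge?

Channel A: Flow area A = b·y = 5.03 × 2.88 = 14.49 m². Wetted perimeter P = b + 2y = 5.03 + 2×2.88 = 10.79 m. Hydraulic radius R = A/P = 14.49/10.79 = 1.343 m. Q_A = (1/0.026)·14.49·1.343^(2/3)·√0.00039 = 13.39 m³/s.
Channel B: For a circular section of diameter D = 2.61 m at depth y = 0.783 m, the central angle is θ = 2 arccos(1 − 2y/D) = 2.319 rad. Then A = (D²/8)(θ − sin θ) = 1.35 m² and P = Dθ/2 = 3.026 m. Hydraulic radius R = A/P = 1.35/3.026 = 0.4462 m. Q_B = (1/0.026)·1.35·0.4462^(2/3)·√0.00039 = 0.5987 m³/s.
Q_A = 13.39 m³/s vs Q_B = 0.5987 m³/s, so channel A carries more.

channel A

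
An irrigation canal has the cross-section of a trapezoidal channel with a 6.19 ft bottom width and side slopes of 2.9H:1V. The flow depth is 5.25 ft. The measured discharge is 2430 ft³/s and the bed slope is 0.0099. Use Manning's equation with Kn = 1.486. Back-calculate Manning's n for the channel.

With bottom width b = 6.19 ft and side slope z = 2.9: A = (b + zy)y = (6.19 + 2.9×5.25)×5.25 = 112.4 ft²; P = b + 2y√(1+z²) = 6.19 + 2×5.25×3.068 = 38.4 ft.
Hydraulic radius R = A/P = 112.4/38.4 = 2.928 ft.
Rearranging Manning's equation: n = (1.486/Q) A R^(2/3) S^(1/2) = (1.486/2430) × 112.4 × 2.928^(2/3) × √0.0099 = 0.014.

n = 0.014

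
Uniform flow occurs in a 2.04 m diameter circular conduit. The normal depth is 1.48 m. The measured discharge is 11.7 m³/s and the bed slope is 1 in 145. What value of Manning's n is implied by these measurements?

n = 0.013

For a circular section of diameter D = 2.04 m at depth y = 1.48 m, the central angle is θ = 2 arccos(1 − 2y/D) = 4.077 rad. Then A = (D²/8)(θ − sin θ) = 2.54 m² and P = Dθ/2 = 4.159 m.
Hydraulic radius R = A/P = 2.54/4.159 = 0.6107 m.
Rearranging Manning's equation: n = (1/Q) A R^(2/3) S^(1/2) = (1/11.7) × 2.54 × 0.6107^(2/3) × √0.006897 = 0.013.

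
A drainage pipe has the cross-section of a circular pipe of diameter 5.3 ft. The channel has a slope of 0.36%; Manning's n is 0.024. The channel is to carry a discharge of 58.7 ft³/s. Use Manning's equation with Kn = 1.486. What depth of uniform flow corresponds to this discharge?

y_n = 2.94 ft

Manning's equation rearranged: A R^(2/3) = nQ / (1.486·√S) = 0.024 × 58.7 / (1.486 × √0.0036) = 15.8.
Try y = 2.02 ft: A R^(2/3) = 8.206 — low.
Try y = 3.71 ft: A R^(2/3) = 22.28 — high.
Try y = 2.94 ft: A R^(2/3) = 15.8 — close enough.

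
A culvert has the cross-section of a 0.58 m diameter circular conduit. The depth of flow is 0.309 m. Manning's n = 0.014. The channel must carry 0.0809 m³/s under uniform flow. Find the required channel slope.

S = 0.00078

For a circular section of diameter D = 0.58 m at depth y = 0.309 m, the central angle is θ = 2 arccos(1 − 2y/D) = 3.273 rad. Then A = (D²/8)(θ − sin θ) = 0.1431 m² and P = Dθ/2 = 0.9491 m.
Hydraulic radius R = A/P = 0.1431/0.9491 = 0.1508 m.
From Manning's equation, S = [nQ / (1 A R^(2/3))]² = [0.014 × 0.0809 / (1 × 0.1431 × 0.1508^(2/3))]² = 0.00078.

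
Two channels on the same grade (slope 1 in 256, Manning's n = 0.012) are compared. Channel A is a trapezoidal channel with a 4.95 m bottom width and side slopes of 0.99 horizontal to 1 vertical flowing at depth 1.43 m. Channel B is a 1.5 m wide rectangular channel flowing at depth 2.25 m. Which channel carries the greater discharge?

channel A

Channel A: With bottom width b = 4.95 m and side slope z = 0.99: A = (b + zy)y = (4.95 + 0.99×1.43)×1.43 = 9.103 m²; P = b + 2y√(1+z²) = 4.95 + 2×1.43×1.407 = 8.974 m. Hydraulic radius R = A/P = 9.103/8.974 = 1.014 m. Q_A = (1/0.012)·9.103·1.014^(2/3)·√0.003906 = 47.86 m³/s.
Channel B: Flow area A = b·y = 1.5 × 2.25 = 3.375 m². Wetted perimeter P = b + 2y = 1.5 + 2×2.25 = 6 m. Hydraulic radius R = A/P = 3.375/6 = 0.5625 m. Q_B = (1/0.012)·3.375·0.5625^(2/3)·√0.003906 = 11.98 m³/s.
Q_A = 47.86 m³/s vs Q_B = 11.98 m³/s, so channel A carries more.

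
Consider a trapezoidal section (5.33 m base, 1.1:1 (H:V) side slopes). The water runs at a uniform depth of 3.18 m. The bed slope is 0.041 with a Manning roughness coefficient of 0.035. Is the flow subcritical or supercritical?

With bottom width b = 5.33 m and side slope z = 1.1: A = (b + zy)y = (5.33 + 1.1×3.18)×3.18 = 28.07 m²; P = b + 2y√(1+z²) = 5.33 + 2×3.18×1.487 = 14.78 m.
Hydraulic radius R = A/P = 28.07/14.78 = 1.899 m.
V = (1/n) R^(2/3) √S = (1/0.035) × 1.899^(2/3) × √0.041 = 8.871 m/s. Hydraulic depth D_h = A/T = 28.07/12.33 = 2.278 m.
Froude number Fr = V/√(g·D_h) = 8.871/√(9.81×2.278) = 1.88, which is greater than 1, so the flow is supercritical.

supercritical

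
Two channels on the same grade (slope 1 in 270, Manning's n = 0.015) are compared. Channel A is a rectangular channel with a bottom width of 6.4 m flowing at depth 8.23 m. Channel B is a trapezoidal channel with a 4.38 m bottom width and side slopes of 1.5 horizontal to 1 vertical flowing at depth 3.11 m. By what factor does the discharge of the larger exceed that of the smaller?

Channel A: Flow area A = b·y = 6.4 × 8.23 = 52.67 m². Wetted perimeter P = b + 2y = 6.4 + 2×8.23 = 22.86 m. Hydraulic radius R = A/P = 52.67/22.86 = 2.304 m. Q_A = (1/0.015)·52.67·2.304^(2/3)·√0.003704 = 372.8 m³/s.
Channel B: With bottom width b = 4.38 m and side slope z = 1.5: A = (b + zy)y = (4.38 + 1.5×3.11)×3.11 = 28.13 m²; P = b + 2y√(1+z²) = 4.38 + 2×3.11×1.803 = 15.59 m. Hydraulic radius R = A/P = 28.13/15.59 = 1.804 m. Q_B = (1/0.015)·28.13·1.804^(2/3)·√0.003704 = 169.1 m³/s.
The larger discharge is 372.8 m³/s and the smaller is 169.1 m³/s; the ratio is 2.2.

2.2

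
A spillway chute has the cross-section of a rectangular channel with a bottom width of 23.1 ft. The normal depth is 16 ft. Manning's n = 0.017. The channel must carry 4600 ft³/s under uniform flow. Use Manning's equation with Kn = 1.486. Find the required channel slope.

Flow area A = b·y = 23.1 × 16 = 369.6 ft². Wetted perimeter P = b + 2y = 23.1 + 2×16 = 55.1 ft.
Hydraulic radius R = A/P = 369.6/55.1 = 6.708 ft.
From Manning's equation, S = [nQ / (1.486 A R^(2/3))]² = [0.017 × 4600 / (1.486 × 369.6 × 6.708^(2/3))]² = 0.0016.

S = 0.0016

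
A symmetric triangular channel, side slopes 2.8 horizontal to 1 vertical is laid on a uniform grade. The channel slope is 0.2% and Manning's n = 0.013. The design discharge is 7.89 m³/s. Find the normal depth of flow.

Manning's equation rearranged: A R^(2/3) = nQ / (1·√S) = 0.013 × 7.89 / (√0.002) = 2.294.
Try y = 1.26 m: A R^(2/3) = 3.139 — over.
Try y = 0.833 m: A R^(2/3) = 1.041 — short.
Try y = 1.12 m: A R^(2/3) = 2.293 — close enough.

y_n = 1.12 m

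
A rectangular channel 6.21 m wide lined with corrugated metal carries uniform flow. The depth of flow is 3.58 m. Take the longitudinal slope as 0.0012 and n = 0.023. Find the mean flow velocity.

V = 2.11 m/s

Flow area A = b·y = 6.21 × 3.58 = 22.23 m². Wetted perimeter P = b + 2y = 6.21 + 2×3.58 = 13.37 m.
Hydraulic radius R = A/P = 22.23/13.37 = 1.663 m.
From Manning's equation, V = (1/n) R^(2/3) S^(1/2) = (1/0.023) × 1.663^(2/3) × 0.0012^(1/2) = 2.11 m/s.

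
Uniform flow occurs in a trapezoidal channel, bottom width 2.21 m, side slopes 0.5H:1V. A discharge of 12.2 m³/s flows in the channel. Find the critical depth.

y_c = 1.31 m

At critical depth, Q² T / (g A³) = 1, i.e. A³/T = Q²/g = 12.2²/9.81 = 15.17.
Trying y = 1.05 m: A³/T = 7.265 — too small.
Trying y = 1.64 m: A³/T = 31.87 — too large.
Trying y = 1.31 m: A³/T = 15.02 — ≈ 15.17.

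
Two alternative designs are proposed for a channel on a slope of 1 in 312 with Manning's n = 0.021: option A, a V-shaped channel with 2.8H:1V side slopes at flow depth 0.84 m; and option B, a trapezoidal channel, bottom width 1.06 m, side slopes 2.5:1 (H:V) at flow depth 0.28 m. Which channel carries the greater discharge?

channel A

Channel A: For a triangular section with side slope z = 2.8: A = zy² = 2.8×0.84² = 1.976 m²; P = 2y√(1+z²) = 2×0.84×2.973 = 4.995 m. Hydraulic radius R = A/P = 1.976/4.995 = 0.3955 m. Q_A = (1/0.021)·1.976·0.3955^(2/3)·√0.003205 = 2.87 m³/s.
Channel B: With bottom width b = 1.06 m and side slope z = 2.5: A = (b + zy)y = (1.06 + 2.5×0.28)×0.28 = 0.4928 m²; P = b + 2y√(1+z²) = 1.06 + 2×0.28×2.693 = 2.568 m. Hydraulic radius R = A/P = 0.4928/2.568 = 0.1919 m. Q_B = (1/0.021)·0.4928·0.1919^(2/3)·√0.003205 = 0.442 m³/s.
Q_A = 2.87 m³/s vs Q_B = 0.442 m³/s, so channel A carries more.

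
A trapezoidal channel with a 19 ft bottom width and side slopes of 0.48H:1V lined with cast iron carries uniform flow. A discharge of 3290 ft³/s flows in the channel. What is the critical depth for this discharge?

y_c = 9.01 ft

At critical depth, Q² T / (g A³) = 1, i.e. A³/T = Q²/g = 3290²/32.2 = 336200.
Try y = 6.38 ft: A³/T = 111000 — too small.
Try y = 10.3 ft: A³/T = 519300 — too large.
Try y = 9.01 ft: A³/T = 335700 — matches.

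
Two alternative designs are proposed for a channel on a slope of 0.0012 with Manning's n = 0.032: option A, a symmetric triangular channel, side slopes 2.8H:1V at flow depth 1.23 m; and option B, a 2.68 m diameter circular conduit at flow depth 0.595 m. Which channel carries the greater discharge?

Channel A: For a triangular section with side slope z = 2.8: A = zy² = 2.8×1.23² = 4.236 m²; P = 2y√(1+z²) = 2×1.23×2.973 = 7.314 m. Hydraulic radius R = A/P = 4.236/7.314 = 0.5792 m. Q_A = (1/0.032)·4.236·0.5792^(2/3)·√0.0012 = 3.186 m³/s.
Channel B: For a circular section of diameter D = 2.68 m at depth y = 0.595 m, the central angle is θ = 2 arccos(1 − 2y/D) = 1.963 rad. Then A = (D²/8)(θ − sin θ) = 0.9322 m² and P = Dθ/2 = 2.63 m. Hydraulic radius R = A/P = 0.9322/2.63 = 0.3545 m. Q_B = (1/0.032)·0.9322·0.3545^(2/3)·√0.0012 = 0.5054 m³/s.
Q_A = 3.186 m³/s vs Q_B = 0.5054 m³/s, so channel A carries more.

channel A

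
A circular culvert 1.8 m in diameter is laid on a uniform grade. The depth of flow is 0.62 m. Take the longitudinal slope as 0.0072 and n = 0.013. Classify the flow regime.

For a circular section of diameter D = 1.8 m at depth y = 0.62 m, the central angle is θ = 2 arccos(1 − 2y/D) = 2.509 rad. Then A = (D²/8)(θ − sin θ) = 0.7766 m² and P = Dθ/2 = 2.258 m.
Hydraulic radius R = A/P = 0.7766/2.258 = 0.3439 m.
V = (1/n) R^(2/3) √S = (1/0.013) × 0.3439^(2/3) × √0.0072 = 3.204 m/s. Hydraulic depth D_h = A/T = 0.7766/1.711 = 0.454 m.
Froude number Fr = V/√(g·D_h) = 3.204/√(9.81×0.454) = 1.52, which is greater than 1, so the flow is supercritical.

supercritical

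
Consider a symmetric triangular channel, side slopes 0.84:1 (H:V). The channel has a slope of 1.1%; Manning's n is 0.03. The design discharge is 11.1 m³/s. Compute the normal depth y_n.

Manning's equation rearranged: A R^(2/3) = nQ / (1·√S) = 0.03 × 11.1 / (√0.011) = 3.175.
At y = 1.51 m: A R^(2/3) = 1.183 — too small.
At y = 2.74 m: A R^(2/3) = 5.796 — too large.
At y = 2.19 m: A R^(2/3) = 3.189 — matches.

y_n = 2.19 m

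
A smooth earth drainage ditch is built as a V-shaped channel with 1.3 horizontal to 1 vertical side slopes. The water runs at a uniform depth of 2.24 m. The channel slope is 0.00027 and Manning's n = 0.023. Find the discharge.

Q = 4.3 m³/s

For a triangular section with side slope z = 1.3: A = zy² = 1.3×2.24² = 6.523 m²; P = 2y√(1+z²) = 2×2.24×1.64 = 7.348 m.
Hydraulic radius R = A/P = 6.523/7.348 = 0.8877 m.
Manning's equation: Q = (1/n) A R^(2/3) S^(1/2) = (1/0.023) × 6.523 × 0.8877^(2/3) × 0.00027^(1/2) = 4.3 m³/s.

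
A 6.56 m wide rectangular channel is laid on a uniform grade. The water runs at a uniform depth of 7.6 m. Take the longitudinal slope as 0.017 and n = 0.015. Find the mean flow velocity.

V = 15.1 m/s

Flow area A = b·y = 6.56 × 7.6 = 49.86 m². Wetted perimeter P = b + 2y = 6.56 + 2×7.6 = 21.76 m.
Hydraulic radius R = A/P = 49.86/21.76 = 2.291 m.
From Manning's equation, V = (1/n) R^(2/3) S^(1/2) = (1/0.015) × 2.291^(2/3) × 0.017^(1/2) = 15.1 m/s.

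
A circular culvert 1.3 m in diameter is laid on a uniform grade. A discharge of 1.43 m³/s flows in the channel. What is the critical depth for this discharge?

y_c = 0.637 m

At critical depth, Q² T / (g A³) = 1, i.e. A³/T = Q²/g = 1.43²/9.81 = 0.2085.
Trying y = 0.439 m: A³/T = 0.04984 — low.
Trying y = 0.637 m: A³/T = 0.2082 — ≈ 0.2085.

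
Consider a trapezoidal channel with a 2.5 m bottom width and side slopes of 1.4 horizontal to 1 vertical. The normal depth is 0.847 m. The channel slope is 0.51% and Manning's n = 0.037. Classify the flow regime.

subcritical

With bottom width b = 2.5 m and side slope z = 1.4: A = (b + zy)y = (2.5 + 1.4×0.847)×0.847 = 3.122 m²; P = b + 2y√(1+z²) = 2.5 + 2×0.847×1.72 = 5.414 m.
Hydraulic radius R = A/P = 3.122/5.414 = 0.5766 m.
V = (1/n) R^(2/3) √S = (1/0.037) × 0.5766^(2/3) × √0.0051 = 1.337 m/s. Hydraulic depth D_h = A/T = 3.122/4.872 = 0.6408 m.
Froude number Fr = V/√(g·D_h) = 1.337/√(9.81×0.6408) = 0.533, which is less than 1, so the flow is subcritical.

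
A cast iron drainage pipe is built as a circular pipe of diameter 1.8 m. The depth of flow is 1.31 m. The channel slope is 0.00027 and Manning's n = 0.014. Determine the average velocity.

For a circular section of diameter D = 1.8 m at depth y = 1.31 m, the central angle is θ = 2 arccos(1 − 2y/D) = 4.088 rad. Then A = (D²/8)(θ − sin θ) = 1.984 m² and P = Dθ/2 = 3.679 m.
Hydraulic radius R = A/P = 1.984/3.679 = 0.5393 m.
From Manning's equation, V = (1/n) R^(2/3) S^(1/2) = (1/0.014) × 0.5393^(2/3) × 0.00027^(1/2) = 0.778 m/s.

V = 0.778 m/s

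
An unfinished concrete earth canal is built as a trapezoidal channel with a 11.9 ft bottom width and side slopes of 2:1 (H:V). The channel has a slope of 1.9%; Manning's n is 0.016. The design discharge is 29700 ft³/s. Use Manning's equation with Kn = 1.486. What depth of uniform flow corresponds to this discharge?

Manning's equation rearranged: A R^(2/3) = nQ / (1.486·√S) = 0.016 × 29700 / (1.486 × √0.019) = 2320.
Try y = 17.5 ft: A R^(2/3) = 3578 — high.
Try y = 14.5 ft: A R^(2/3) = 2318 — matches.

y_n = 14.5 ft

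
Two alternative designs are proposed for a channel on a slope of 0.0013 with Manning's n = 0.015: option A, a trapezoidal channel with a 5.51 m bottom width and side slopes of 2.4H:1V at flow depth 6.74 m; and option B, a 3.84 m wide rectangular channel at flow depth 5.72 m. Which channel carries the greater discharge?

Channel A: With bottom width b = 5.51 m and side slope z = 2.4: A = (b + zy)y = (5.51 + 2.4×6.74)×6.74 = 146.2 m²; P = b + 2y√(1+z²) = 5.51 + 2×6.74×2.6 = 40.56 m. Hydraulic radius R = A/P = 146.2/40.56 = 3.604 m. Q_A = (1/0.015)·146.2·3.604^(2/3)·√0.0013 = 825.8 m³/s.
Channel B: Flow area A = b·y = 3.84 × 5.72 = 21.96 m². Wetted perimeter P = b + 2y = 3.84 + 2×5.72 = 15.28 m. Hydraulic radius R = A/P = 21.96/15.28 = 1.437 m. Q_B = (1/0.015)·21.96·1.437^(2/3)·√0.0013 = 67.25 m³/s.
Q_A = 825.8 m³/s vs Q_B = 67.25 m³/s, so channel A carries more.

channel A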